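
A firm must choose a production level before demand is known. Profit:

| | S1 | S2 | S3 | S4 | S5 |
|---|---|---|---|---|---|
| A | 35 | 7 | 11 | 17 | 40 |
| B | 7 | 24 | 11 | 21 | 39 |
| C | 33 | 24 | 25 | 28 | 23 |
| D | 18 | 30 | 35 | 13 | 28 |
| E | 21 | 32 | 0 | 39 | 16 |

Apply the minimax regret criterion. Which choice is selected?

Column bests: S1=35, S2=32, S3=35, S4=39, S5=40.
A regrets: 0, 25, 24, 22, 0 → max 25
B regrets: 28, 8, 24, 18, 1 → max 28
C regrets: 2, 8, 10, 11, 17 → max 17
D regrets: 17, 2, 0, 26, 12 → max 26
E regrets: 14, 0, 35, 0, 24 → max 35
Smallest max regret = 17 → C.

C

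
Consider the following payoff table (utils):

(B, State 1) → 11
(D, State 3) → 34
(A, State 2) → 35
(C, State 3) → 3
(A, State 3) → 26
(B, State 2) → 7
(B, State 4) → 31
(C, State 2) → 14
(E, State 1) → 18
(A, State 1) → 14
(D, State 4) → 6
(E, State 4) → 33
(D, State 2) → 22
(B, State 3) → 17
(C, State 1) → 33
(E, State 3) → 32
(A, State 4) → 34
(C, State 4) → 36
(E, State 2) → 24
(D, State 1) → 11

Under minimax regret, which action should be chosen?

Column bests: State 1=33, State 2=35, State 3=34, State 4=36.
A regrets: 19, 0, 8, 2 → max 19
B regrets: 22, 28, 17, 5 → max 28
C regrets: 0, 21, 31, 0 → max 31
D regrets: 22, 13, 0, 30 → max 30
E regrets: 15, 11, 2, 3 → max 15
Smallest max regret = 15 → E.

E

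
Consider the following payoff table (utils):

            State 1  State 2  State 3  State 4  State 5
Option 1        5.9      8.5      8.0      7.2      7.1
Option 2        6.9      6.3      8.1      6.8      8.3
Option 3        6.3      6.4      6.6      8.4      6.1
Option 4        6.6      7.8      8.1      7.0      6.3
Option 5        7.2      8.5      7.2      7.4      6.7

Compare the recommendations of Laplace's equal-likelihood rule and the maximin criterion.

laplace → Option 5; maximin → Option 5 (agree)

Row averages: Option 1=7.34, Option 2=7.28, Option 3=6.76, Option 4=7.16, Option 5=7.4
Highest average = 7.4 → Option 5.
Row minima: Option 1=5.9, Option 2=6.3, Option 3=6.1, Option 4=6.3, Option 5=6.7
Best worst-case = 6.7 → Option 5.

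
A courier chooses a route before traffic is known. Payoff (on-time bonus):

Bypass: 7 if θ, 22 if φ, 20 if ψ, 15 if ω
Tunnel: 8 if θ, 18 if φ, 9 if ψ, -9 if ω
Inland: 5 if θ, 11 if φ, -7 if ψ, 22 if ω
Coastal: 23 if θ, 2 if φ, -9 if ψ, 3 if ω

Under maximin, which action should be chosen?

Bypass

Row minima: Bypass=7, Tunnel=-9, Inland=-7, Coastal=-9
Best worst-case = 7 → Bypass.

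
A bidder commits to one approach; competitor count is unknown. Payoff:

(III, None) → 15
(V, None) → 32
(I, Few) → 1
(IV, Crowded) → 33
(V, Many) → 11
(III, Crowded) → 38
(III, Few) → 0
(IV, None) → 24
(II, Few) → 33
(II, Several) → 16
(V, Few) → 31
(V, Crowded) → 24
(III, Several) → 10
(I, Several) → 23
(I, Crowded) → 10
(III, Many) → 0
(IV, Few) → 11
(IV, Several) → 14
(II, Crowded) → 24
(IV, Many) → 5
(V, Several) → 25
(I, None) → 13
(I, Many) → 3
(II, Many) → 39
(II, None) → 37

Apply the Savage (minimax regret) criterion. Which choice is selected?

Column bests: None=37, Few=33, Several=25, Many=39, Crowded=38.
I regrets: 24, 32, 2, 36, 28 → max 36
II regrets: 0, 0, 9, 0, 14 → max 14
III regrets: 22, 33, 15, 39, 0 → max 39
IV regrets: 13, 22, 11, 34, 5 → max 34
V regrets: 5, 2, 0, 28, 14 → max 28
Smallest max regret = 14 → II.

II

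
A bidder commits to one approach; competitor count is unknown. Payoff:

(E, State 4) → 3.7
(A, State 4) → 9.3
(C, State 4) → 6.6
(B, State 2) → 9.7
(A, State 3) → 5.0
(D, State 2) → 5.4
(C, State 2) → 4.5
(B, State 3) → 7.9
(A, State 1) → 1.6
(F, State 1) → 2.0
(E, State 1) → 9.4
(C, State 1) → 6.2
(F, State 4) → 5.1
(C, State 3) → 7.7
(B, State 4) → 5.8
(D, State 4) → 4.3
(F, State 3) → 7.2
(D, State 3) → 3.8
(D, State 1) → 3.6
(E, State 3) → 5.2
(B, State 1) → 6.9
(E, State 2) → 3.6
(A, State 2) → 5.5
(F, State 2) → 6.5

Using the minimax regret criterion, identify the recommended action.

B

Column bests: State 1=9.4, State 2=9.7, State 3=7.9, State 4=9.3.
A regrets: 7.8, 4.2, 2.9, 0.0 → max 7.8
B regrets: 2.5, 0.0, 0.0, 3.5 → max 3.5
C regrets: 3.2, 5.2, 0.2, 2.7 → max 5.2
D regrets: 5.8, 4.3, 4.1, 5.0 → max 5.8
E regrets: 0.0, 6.1, 2.7, 5.6 → max 6.1
F regrets: 7.4, 3.2, 0.7, 4.2 → max 7.4
Smallest max regret = 3.5 → B.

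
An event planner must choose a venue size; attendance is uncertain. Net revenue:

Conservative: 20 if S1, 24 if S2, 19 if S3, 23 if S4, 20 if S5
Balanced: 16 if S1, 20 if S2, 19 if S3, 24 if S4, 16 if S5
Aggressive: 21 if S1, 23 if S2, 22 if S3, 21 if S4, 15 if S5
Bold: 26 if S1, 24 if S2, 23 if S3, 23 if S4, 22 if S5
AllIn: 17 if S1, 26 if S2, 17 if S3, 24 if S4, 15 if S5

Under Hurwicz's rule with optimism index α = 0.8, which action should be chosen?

Conservative: 0.8·24 + 0.2·19 = 23
Balanced: 0.8·24 + 0.2·16 = 22.4
Aggressive: 0.8·23 + 0.2·15 = 21.4
Bold: 0.8·26 + 0.2·22 = 25.2
AllIn: 0.8·26 + 0.2·15 = 23.8
Highest Hurwicz score = 25.2 → Bold.

Bold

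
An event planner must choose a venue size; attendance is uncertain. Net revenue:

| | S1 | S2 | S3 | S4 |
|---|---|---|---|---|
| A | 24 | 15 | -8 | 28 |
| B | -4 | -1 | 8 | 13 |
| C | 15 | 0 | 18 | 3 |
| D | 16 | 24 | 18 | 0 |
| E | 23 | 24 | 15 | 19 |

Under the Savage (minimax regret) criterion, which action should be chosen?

E

Column bests: S1=24, S2=24, S3=18, S4=28.
A regrets: 0, 9, 26, 0 → max 26
B regrets: 28, 25, 10, 15 → max 28
C regrets: 9, 24, 0, 25 → max 25
D regrets: 8, 0, 0, 28 → max 28
E regrets: 1, 0, 3, 9 → max 9
Smallest max regret = 9 → E.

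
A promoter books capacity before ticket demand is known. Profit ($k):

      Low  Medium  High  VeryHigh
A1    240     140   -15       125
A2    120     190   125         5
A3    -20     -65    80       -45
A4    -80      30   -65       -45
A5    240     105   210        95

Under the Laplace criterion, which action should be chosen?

Row averages: A1=122.5, A2=110, A3=-12.5, A4=-40, A5=162.5
Highest average = 162.5 → A5.

A5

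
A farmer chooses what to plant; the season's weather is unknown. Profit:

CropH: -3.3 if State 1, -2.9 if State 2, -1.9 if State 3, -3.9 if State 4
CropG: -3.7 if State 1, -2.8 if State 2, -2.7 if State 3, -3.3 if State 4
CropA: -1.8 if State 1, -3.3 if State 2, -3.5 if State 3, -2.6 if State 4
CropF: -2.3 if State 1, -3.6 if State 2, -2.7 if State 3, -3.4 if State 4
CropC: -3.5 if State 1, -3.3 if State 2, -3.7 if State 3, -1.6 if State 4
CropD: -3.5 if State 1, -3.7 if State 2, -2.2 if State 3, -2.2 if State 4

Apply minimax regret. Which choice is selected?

Column bests: State 1=-1.8, State 2=-2.8, State 3=-1.9, State 4=-1.6.
CropH regrets: 1.5, 0.1, 0.0, 2.3 → max 2.3
CropG regrets: 1.9, 0.0, 0.8, 1.7 → max 1.9
CropA regrets: 0.0, 0.5, 1.6, 1.0 → max 1.6
CropF regrets: 0.5, 0.8, 0.8, 1.8 → max 1.8
CropC regrets: 1.7, 0.5, 1.8, 0.0 → max 1.8
CropD regrets: 1.7, 0.9, 0.3, 0.6 → max 1.7
Smallest max regret = 1.6 → CropA.

CropA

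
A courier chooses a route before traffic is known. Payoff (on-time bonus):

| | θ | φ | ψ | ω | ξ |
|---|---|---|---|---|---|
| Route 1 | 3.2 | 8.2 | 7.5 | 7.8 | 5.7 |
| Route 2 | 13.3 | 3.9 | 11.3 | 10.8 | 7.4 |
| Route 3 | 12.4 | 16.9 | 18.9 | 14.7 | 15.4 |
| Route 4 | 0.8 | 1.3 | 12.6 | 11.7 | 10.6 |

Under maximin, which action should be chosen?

Row minima: Route 1=3.2, Route 2=3.9, Route 3=12.4, Route 4=0.8
Best worst-case = 12.4 → Route 3.

Route 3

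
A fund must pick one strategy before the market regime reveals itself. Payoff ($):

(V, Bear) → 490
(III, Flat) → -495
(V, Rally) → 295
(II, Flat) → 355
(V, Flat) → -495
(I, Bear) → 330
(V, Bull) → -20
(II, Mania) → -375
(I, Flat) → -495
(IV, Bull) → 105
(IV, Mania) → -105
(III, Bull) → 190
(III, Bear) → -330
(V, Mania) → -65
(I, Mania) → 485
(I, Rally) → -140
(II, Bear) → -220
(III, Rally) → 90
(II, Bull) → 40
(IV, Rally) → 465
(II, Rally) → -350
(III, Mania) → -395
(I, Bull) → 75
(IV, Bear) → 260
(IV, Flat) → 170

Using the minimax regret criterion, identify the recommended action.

Column bests: Bear=490, Flat=355, Bull=190, Rally=465, Mania=485.
I regrets: 160, 850, 115, 605, 0 → max 850
II regrets: 710, 0, 150, 815, 860 → max 860
III regrets: 820, 850, 0, 375, 880 → max 880
IV regrets: 230, 185, 85, 0, 590 → max 590
V regrets: 0, 850, 210, 170, 550 → max 850
Smallest max regret = 590 → IV.

IV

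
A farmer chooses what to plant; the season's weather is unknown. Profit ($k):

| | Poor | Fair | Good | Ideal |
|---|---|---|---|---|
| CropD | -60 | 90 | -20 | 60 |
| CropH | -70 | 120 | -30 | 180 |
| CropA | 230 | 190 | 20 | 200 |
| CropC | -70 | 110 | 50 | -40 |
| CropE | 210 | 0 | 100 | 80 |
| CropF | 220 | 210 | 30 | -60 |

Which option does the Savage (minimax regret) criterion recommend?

Column bests: Poor=230, Fair=210, Good=100, Ideal=200.
CropD regrets: 290, 120, 120, 140 → max 290
CropH regrets: 300, 90, 130, 20 → max 300
CropA regrets: 0, 20, 80, 0 → max 80
CropC regrets: 300, 100, 50, 240 → max 300
CropE regrets: 20, 210, 0, 120 → max 210
CropF regrets: 10, 0, 70, 260 → max 260
Smallest max regret = 80 → CropA.

CropA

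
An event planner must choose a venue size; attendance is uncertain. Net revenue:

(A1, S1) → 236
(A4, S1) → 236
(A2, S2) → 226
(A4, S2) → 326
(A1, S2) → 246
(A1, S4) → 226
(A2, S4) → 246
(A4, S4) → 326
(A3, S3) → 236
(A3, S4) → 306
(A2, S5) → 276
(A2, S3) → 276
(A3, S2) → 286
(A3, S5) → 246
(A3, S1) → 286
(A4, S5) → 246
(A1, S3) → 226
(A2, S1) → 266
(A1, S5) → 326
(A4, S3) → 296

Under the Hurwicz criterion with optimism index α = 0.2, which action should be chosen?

A1: 0.2·326 + 0.8·226 = 246
A2: 0.2·276 + 0.8·226 = 236
A3: 0.2·306 + 0.8·236 = 250
A4: 0.2·326 + 0.8·236 = 254
Highest Hurwicz score = 254 → A4.

A4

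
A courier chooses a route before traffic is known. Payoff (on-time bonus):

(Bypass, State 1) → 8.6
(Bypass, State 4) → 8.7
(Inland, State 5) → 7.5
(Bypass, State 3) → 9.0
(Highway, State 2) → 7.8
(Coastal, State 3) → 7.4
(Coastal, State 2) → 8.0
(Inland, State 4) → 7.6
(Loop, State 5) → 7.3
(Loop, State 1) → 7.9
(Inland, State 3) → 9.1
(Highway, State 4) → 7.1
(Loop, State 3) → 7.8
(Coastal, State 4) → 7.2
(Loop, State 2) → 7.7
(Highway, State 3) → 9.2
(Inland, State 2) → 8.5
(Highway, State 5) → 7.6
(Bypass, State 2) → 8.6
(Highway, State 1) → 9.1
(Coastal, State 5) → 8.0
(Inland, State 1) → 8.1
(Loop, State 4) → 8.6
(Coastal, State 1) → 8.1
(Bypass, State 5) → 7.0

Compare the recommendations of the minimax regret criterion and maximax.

Column bests: State 1=9.1, State 2=8.6, State 3=9.2, State 4=8.7, State 5=8.0.
Highway regrets: 0.0, 0.8, 0.0, 1.6, 0.4 → max 1.6
Inland regrets: 1.0, 0.1, 0.1, 1.1, 0.5 → max 1.1
Loop regrets: 1.2, 0.9, 1.4, 0.1, 0.7 → max 1.4
Bypass regrets: 0.5, 0.0, 0.2, 0.0, 1.0 → max 1.0
Coastal regrets: 1.0, 0.6, 1.8, 1.5, 0.0 → max 1.8
Smallest max regret = 1.0 → Bypass.
Row maxima: Highway=9.2, Inland=9.1, Loop=8.6, Bypass=9.0, Coastal=8.1
Best best-case = 9.2 → Highway.

minimax regret → Bypass; maximax → Highway (disagree)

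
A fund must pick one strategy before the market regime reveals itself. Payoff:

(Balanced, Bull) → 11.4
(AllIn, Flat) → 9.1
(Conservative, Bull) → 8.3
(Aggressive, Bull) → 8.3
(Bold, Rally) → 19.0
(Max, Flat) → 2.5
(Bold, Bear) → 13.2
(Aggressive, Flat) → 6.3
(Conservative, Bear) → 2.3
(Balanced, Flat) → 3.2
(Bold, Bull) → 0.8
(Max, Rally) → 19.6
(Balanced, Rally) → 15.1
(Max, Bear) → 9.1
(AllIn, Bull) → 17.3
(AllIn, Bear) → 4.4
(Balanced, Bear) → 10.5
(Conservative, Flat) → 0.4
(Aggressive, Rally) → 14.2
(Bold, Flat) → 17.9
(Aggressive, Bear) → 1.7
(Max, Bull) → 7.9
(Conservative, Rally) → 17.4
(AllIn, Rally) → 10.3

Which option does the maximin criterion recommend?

AllIn

Row minima: Conservative=0.4, Balanced=3.2, Aggressive=1.7, Bold=0.8, AllIn=4.4, Max=2.5
Best worst-case = 4.4 → AllIn.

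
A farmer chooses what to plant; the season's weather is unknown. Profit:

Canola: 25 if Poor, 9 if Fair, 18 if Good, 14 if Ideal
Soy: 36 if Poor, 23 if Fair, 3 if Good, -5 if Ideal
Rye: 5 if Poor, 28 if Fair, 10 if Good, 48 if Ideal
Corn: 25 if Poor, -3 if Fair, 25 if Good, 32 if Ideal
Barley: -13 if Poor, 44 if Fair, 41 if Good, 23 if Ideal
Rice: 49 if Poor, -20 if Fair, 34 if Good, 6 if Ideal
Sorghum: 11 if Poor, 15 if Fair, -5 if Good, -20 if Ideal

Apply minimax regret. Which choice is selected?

Canola

Column bests: Poor=49, Fair=44, Good=41, Ideal=48.
Canola regrets: 24, 35, 23, 34 → max 35
Soy regrets: 13, 21, 38, 53 → max 53
Rye regrets: 44, 16, 31, 0 → max 44
Corn regrets: 24, 47, 16, 16 → max 47
Barley regrets: 62, 0, 0, 25 → max 62
Rice regrets: 0, 64, 7, 42 → max 64
Sorghum regrets: 38, 29, 46, 68 → max 68
Smallest max regret = 35 → Canola.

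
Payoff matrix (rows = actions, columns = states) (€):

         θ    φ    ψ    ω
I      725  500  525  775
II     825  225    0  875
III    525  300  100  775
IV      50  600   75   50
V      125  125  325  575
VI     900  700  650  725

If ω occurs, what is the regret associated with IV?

825

Best payoff under ω is 875.
Regret = 875 − 50 = 825.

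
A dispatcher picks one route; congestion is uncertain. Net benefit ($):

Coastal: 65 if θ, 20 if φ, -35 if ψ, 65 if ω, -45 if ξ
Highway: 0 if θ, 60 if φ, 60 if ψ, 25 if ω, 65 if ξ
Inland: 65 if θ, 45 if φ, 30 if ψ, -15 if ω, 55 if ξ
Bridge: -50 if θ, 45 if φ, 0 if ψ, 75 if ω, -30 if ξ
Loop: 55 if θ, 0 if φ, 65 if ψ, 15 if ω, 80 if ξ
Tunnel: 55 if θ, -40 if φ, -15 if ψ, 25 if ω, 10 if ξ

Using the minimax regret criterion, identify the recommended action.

Column bests: θ=65, φ=60, ψ=65, ω=75, ξ=80.
Coastal regrets: 0, 40, 100, 10, 125 → max 125
Highway regrets: 65, 0, 5, 50, 15 → max 65
Inland regrets: 0, 15, 35, 90, 25 → max 90
Bridge regrets: 115, 15, 65, 0, 110 → max 115
Loop regrets: 10, 60, 0, 60, 0 → max 60
Tunnel regrets: 10, 100, 80, 50, 70 → max 100
Smallest max regret = 60 → Loop.

Loop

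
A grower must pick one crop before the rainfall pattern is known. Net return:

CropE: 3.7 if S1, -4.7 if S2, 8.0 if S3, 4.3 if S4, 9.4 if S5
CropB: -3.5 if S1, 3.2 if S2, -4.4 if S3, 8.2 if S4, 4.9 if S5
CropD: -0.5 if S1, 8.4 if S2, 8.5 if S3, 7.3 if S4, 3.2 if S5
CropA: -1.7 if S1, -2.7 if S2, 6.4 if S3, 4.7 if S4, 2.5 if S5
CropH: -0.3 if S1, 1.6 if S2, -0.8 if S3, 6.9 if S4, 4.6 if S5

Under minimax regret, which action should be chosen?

CropD

Column bests: S1=3.7, S2=8.4, S3=8.5, S4=8.2, S5=9.4.
CropE regrets: 0.0, 13.1, 0.5, 3.9, 0.0 → max 13.1
CropB regrets: 7.2, 5.2, 12.9, 0.0, 4.5 → max 12.9
CropD regrets: 4.2, 0.0, 0.0, 0.9, 6.2 → max 6.2
CropA regrets: 5.4, 11.1, 2.1, 3.5, 6.9 → max 11.1
CropH regrets: 4.0, 6.8, 9.3, 1.3, 4.8 → max 9.3
Smallest max regret = 6.2 → CropD.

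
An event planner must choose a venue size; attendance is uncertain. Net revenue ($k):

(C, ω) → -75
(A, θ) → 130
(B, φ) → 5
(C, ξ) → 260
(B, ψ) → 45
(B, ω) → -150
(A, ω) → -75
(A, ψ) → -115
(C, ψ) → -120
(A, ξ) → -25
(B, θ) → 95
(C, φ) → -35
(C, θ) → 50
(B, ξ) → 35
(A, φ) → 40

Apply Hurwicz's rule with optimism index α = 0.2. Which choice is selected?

C

A: 0.2·130 + 0.8·(-115) = -66
B: 0.2·95 + 0.8·(-150) = -101
C: 0.2·260 + 0.8·(-120) = -44
Highest Hurwicz score = -44 → C.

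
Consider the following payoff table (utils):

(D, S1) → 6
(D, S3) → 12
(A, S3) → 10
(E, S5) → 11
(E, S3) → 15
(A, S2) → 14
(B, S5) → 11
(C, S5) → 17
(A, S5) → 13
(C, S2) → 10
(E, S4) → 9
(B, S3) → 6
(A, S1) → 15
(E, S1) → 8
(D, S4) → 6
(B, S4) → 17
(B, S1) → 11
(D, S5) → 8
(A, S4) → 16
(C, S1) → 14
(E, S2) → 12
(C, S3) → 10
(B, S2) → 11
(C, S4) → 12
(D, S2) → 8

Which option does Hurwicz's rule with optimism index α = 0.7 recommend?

C

A: 0.7·16 + 0.3·10 = 14.2
B: 0.7·17 + 0.3·6 = 13.7
C: 0.7·17 + 0.3·10 = 14.9
D: 0.7·12 + 0.3·6 = 10.2
E: 0.7·15 + 0.3·8 = 12.9
Highest Hurwicz score = 14.9 → C.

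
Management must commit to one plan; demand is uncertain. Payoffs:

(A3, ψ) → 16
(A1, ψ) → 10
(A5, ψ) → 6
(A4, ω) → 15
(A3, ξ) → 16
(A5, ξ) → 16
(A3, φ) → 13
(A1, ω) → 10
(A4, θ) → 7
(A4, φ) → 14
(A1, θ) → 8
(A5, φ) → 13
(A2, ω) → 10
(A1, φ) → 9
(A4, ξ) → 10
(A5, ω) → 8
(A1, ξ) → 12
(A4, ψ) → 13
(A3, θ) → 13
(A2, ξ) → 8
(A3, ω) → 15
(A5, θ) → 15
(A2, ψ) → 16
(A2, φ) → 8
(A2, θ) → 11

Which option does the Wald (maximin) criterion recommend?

A3

Row minima: A1=8, A2=8, A3=13, A4=7, A5=6
Best worst-case = 13 → A3.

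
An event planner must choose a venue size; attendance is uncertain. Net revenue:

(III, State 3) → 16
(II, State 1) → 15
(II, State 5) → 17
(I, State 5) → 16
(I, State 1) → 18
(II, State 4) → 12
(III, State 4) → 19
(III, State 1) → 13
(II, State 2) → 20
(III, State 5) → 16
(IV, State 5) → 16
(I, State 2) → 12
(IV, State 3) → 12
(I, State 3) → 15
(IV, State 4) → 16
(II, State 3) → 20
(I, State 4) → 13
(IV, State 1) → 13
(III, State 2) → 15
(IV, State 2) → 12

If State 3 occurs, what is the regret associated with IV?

8

Best payoff under State 3 is 20.
Regret = 20 − 12 = 8.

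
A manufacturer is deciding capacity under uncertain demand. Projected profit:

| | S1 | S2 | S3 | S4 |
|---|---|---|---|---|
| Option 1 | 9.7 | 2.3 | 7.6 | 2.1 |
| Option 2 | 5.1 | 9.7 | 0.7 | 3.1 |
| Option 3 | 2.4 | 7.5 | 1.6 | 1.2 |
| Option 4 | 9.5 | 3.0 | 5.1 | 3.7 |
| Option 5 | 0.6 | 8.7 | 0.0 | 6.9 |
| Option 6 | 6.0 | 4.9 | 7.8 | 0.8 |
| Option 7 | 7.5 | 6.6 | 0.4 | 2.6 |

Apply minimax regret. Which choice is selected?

Column bests: S1=9.7, S2=9.7, S3=7.8, S4=6.9.
Option 1 regrets: 0.0, 7.4, 0.2, 4.8 → max 7.4
Option 2 regrets: 4.6, 0.0, 7.1, 3.8 → max 7.1
Option 3 regrets: 7.3, 2.2, 6.2, 5.7 → max 7.3
Option 4 regrets: 0.2, 6.7, 2.7, 3.2 → max 6.7
Option 5 regrets: 9.1, 1.0, 7.8, 0.0 → max 9.1
Option 6 regrets: 3.7, 4.8, 0.0, 6.1 → max 6.1
Option 7 regrets: 2.2, 3.1, 7.4, 4.3 → max 7.4
Smallest max regret = 6.1 → Option 6.

Option 6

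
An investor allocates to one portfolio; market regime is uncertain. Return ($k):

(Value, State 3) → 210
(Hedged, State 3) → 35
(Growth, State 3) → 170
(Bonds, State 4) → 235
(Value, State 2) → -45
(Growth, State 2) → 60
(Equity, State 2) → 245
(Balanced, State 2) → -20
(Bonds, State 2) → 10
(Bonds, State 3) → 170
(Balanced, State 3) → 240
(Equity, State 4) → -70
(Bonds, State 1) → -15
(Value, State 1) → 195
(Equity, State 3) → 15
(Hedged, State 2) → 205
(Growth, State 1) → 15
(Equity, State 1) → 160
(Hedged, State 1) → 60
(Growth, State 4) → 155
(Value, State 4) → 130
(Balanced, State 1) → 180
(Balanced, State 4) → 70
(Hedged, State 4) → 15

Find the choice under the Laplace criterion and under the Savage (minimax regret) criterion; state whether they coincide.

Row averages: Growth=100, Equity=87.5, Value=122.5, Bonds=100, Balanced=117.5, Hedged=78.75
Highest average = 122.5 → Value.
Column bests: State 1=195, State 2=245, State 3=240, State 4=235.
Growth regrets: 180, 185, 70, 80 → max 185
Equity regrets: 35, 0, 225, 305 → max 305
Value regrets: 0, 290, 30, 105 → max 290
Bonds regrets: 210, 235, 70, 0 → max 235
Balanced regrets: 15, 265, 0, 165 → max 265
Hedged regrets: 135, 40, 205, 220 → max 220
Smallest max regret = 185 → Growth.

laplace → Value; minimax regret → Growth (disagree)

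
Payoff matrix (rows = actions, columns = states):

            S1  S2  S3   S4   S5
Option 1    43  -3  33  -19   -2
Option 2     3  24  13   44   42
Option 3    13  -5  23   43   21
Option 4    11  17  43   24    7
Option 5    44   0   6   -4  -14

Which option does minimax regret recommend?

Column bests: S1=44, S2=24, S3=43, S4=44, S5=42.
Option 1 regrets: 1, 27, 10, 63, 44 → max 63
Option 2 regrets: 41, 0, 30, 0, 0 → max 41
Option 3 regrets: 31, 29, 20, 1, 21 → max 31
Option 4 regrets: 33, 7, 0, 20, 35 → max 35
Option 5 regrets: 0, 24, 37, 48, 56 → max 56
Smallest max regret = 31 → Option 3.

Option 3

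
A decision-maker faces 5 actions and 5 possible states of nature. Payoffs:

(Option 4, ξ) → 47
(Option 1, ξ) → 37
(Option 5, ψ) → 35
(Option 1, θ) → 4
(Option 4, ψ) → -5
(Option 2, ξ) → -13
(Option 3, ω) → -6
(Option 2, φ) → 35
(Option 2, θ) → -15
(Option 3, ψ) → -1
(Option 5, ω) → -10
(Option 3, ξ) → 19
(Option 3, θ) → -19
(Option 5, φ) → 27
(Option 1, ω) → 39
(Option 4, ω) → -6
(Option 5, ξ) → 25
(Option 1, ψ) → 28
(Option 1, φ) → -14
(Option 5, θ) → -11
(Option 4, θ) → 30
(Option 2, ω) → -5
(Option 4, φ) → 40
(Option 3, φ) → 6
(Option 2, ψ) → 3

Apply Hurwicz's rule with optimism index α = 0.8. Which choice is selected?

Option 4

Option 1: 0.8·39 + 0.2·(-14) = 28.4
Option 2: 0.8·35 + 0.2·(-15) = 25
Option 3: 0.8·19 + 0.2·(-19) = 11.4
Option 4: 0.8·47 + 0.2·(-6) = 36.4
Option 5: 0.8·35 + 0.2·(-11) = 25.8
Highest Hurwicz score = 36.4 → Option 4.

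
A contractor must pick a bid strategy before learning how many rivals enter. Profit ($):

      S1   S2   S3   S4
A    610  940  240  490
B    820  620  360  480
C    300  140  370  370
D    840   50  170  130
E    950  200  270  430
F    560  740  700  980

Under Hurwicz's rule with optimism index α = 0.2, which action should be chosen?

F

A: 0.2·940 + 0.8·240 = 380
B: 0.2·820 + 0.8·360 = 452
C: 0.2·370 + 0.8·140 = 186
D: 0.2·840 + 0.8·50 = 208
E: 0.2·950 + 0.8·200 = 350
F: 0.2·980 + 0.8·560 = 644
Highest Hurwicz score = 644 → F.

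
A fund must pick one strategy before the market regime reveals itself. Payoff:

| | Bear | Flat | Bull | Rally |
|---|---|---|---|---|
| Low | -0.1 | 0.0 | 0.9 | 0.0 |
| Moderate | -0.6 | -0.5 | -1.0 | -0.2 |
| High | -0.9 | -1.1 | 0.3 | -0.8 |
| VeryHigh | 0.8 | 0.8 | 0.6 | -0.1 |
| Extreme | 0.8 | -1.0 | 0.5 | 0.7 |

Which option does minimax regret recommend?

VeryHigh

Column bests: Bear=0.8, Flat=0.8, Bull=0.9, Rally=0.7.
Low regrets: 0.9, 0.8, 0.0, 0.7 → max 0.9
Moderate regrets: 1.4, 1.3, 1.9, 0.9 → max 1.9
High regrets: 1.7, 1.9, 0.6, 1.5 → max 1.9
VeryHigh regrets: 0.0, 0.0, 0.3, 0.8 → max 0.8
Extreme regrets: 0.0, 1.8, 0.4, 0.0 → max 1.8
Smallest max regret = 0.8 → VeryHigh.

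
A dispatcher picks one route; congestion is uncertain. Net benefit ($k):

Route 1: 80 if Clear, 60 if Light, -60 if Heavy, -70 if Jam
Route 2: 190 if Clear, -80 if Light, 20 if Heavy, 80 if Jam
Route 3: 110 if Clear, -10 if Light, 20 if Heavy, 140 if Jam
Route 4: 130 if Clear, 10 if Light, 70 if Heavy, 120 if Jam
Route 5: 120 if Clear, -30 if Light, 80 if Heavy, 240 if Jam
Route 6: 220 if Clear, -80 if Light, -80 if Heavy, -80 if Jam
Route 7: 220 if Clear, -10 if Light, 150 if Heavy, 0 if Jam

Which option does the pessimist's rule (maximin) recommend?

Row minima: Route 1=-70, Route 2=-80, Route 3=-10, Route 4=10, Route 5=-30, Route 6=-80, Route 7=-10
Best worst-case = 10 → Route 4.

Route 4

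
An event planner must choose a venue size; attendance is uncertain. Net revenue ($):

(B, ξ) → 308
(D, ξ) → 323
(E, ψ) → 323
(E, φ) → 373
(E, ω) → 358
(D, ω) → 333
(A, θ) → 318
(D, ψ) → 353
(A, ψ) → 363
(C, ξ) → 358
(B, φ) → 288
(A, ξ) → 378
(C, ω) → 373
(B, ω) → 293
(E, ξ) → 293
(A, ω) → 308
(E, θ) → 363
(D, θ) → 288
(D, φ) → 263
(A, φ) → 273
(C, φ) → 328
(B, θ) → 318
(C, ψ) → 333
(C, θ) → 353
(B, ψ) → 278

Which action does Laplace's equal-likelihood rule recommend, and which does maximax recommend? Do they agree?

laplace → C; maximax → A (disagree)

Row averages: A=328, B=297, C=349, D=312, E=342
Highest average = 349 → C.
Row maxima: A=378, B=318, C=373, D=353, E=373
Best best-case = 378 → A.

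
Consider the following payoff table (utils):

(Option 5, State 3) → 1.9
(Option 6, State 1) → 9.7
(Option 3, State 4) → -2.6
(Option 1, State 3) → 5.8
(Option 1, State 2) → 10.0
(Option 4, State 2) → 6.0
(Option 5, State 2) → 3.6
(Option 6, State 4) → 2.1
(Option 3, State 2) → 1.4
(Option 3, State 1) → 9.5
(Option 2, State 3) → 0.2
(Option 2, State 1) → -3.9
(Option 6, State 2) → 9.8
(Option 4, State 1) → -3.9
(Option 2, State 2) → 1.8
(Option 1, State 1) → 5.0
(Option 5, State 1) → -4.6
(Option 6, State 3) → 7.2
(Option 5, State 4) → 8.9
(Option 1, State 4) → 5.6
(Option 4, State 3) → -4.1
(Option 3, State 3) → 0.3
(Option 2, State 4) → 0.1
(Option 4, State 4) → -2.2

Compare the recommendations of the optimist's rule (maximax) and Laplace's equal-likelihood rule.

maximax → Option 1; laplace → Option 6 (disagree)

Row maxima: Option 1=10.0, Option 2=1.8, Option 3=9.5, Option 4=6.0, Option 5=8.9, Option 6=9.8
Best best-case = 10.0 → Option 1.
Row averages: Option 1=6.6, Option 2=-0.45, Option 3=2.15, Option 4=-1.05, Option 5=2.45, Option 6=7.2
Highest average = 7.2 → Option 6.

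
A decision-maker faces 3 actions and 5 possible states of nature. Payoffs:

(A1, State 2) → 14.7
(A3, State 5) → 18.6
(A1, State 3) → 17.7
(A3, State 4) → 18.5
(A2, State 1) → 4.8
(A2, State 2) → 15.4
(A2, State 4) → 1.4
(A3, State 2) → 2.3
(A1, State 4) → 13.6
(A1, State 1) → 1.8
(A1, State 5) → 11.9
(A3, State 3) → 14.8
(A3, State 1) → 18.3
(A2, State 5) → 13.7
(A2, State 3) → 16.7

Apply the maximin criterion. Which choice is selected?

A3

Row minima: A1=1.8, A2=1.4, A3=2.3
Best worst-case = 2.3 → A3.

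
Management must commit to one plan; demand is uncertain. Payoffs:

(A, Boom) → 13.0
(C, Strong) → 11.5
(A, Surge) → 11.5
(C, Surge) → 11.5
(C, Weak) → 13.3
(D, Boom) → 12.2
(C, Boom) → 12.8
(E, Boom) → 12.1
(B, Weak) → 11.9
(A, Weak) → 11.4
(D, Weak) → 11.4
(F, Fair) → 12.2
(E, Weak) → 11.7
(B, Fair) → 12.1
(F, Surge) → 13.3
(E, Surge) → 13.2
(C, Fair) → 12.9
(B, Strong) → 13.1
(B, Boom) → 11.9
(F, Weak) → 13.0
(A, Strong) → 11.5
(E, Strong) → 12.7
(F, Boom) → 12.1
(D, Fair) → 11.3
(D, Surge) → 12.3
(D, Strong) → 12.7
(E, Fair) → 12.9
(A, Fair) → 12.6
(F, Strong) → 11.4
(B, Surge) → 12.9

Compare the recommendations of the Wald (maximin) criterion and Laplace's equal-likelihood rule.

Row minima: A=11.4, B=11.9, C=11.5, D=11.3, E=11.7, F=11.4
Best worst-case = 11.9 → B.
Row averages: A=12, B=12.38, C=12.4, D=11.98, E=12.52, F=12.4
Highest average = 12.52 → E.

maximin → B; laplace → E (disagree)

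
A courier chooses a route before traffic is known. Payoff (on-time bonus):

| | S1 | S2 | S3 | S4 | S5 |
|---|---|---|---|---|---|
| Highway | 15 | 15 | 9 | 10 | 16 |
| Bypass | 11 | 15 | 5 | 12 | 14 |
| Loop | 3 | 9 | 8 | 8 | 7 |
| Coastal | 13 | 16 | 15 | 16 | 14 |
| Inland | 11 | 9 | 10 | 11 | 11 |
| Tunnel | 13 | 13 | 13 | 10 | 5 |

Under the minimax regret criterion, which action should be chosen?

Column bests: S1=15, S2=16, S3=15, S4=16, S5=16.
Highway regrets: 0, 1, 6, 6, 0 → max 6
Bypass regrets: 4, 1, 10, 4, 2 → max 10
Loop regrets: 12, 7, 7, 8, 9 → max 12
Coastal regrets: 2, 0, 0, 0, 2 → max 2
Inland regrets: 4, 7, 5, 5, 5 → max 7
Tunnel regrets: 2, 3, 2, 6, 11 → max 11
Smallest max regret = 2 → Coastal.

Coastal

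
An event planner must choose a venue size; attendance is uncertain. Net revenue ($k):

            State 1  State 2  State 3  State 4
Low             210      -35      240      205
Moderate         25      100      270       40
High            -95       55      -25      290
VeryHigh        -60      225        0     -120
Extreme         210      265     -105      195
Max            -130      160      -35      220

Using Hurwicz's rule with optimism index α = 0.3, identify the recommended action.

Low: 0.3·240 + 0.7·(-35) = 47.5
Moderate: 0.3·270 + 0.7·25 = 98.5
High: 0.3·290 + 0.7·(-95) = 20.5
VeryHigh: 0.3·225 + 0.7·(-120) = -16.5
Extreme: 0.3·265 + 0.7·(-105) = 6
Max: 0.3·220 + 0.7·(-130) = -25
Highest Hurwicz score = 98.5 → Moderate.

Moderate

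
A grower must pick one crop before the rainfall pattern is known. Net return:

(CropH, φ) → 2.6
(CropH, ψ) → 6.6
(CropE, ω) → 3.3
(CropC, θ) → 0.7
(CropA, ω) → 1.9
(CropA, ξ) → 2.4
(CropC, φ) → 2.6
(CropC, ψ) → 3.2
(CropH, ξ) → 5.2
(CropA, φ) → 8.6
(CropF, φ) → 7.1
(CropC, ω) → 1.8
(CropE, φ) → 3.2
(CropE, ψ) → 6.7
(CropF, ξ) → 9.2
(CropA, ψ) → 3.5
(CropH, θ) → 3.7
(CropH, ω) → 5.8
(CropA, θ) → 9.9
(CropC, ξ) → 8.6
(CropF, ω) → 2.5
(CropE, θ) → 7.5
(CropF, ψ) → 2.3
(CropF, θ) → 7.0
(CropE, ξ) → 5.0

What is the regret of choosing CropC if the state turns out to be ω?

Best payoff under ω is 5.8.
Regret = 5.8 − 1.8 = 4.0.

4.0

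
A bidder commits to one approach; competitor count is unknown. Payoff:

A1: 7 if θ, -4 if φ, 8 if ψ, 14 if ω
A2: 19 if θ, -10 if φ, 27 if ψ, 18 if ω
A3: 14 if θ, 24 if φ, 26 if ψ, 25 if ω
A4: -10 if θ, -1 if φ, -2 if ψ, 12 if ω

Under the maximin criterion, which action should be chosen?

Row minima: A1=-4, A2=-10, A3=14, A4=-10
Best worst-case = 14 → A3.

A3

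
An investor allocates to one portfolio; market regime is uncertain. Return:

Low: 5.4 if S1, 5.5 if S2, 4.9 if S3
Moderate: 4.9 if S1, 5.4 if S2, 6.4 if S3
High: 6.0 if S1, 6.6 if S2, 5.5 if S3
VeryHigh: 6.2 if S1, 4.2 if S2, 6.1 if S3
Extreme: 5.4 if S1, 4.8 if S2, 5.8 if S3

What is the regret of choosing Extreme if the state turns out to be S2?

1.8

Best payoff under S2 is 6.6.
Regret = 6.6 − 4.8 = 1.8.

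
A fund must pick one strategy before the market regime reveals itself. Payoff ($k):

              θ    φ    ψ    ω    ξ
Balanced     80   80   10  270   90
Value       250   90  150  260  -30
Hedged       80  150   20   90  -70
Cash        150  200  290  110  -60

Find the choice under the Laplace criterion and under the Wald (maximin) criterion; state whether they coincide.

Row averages: Balanced=106, Value=144, Hedged=54, Cash=138
Highest average = 144 → Value.
Row minima: Balanced=10, Value=-30, Hedged=-70, Cash=-60
Best worst-case = 10 → Balanced.

laplace → Value; maximin → Balanced (disagree)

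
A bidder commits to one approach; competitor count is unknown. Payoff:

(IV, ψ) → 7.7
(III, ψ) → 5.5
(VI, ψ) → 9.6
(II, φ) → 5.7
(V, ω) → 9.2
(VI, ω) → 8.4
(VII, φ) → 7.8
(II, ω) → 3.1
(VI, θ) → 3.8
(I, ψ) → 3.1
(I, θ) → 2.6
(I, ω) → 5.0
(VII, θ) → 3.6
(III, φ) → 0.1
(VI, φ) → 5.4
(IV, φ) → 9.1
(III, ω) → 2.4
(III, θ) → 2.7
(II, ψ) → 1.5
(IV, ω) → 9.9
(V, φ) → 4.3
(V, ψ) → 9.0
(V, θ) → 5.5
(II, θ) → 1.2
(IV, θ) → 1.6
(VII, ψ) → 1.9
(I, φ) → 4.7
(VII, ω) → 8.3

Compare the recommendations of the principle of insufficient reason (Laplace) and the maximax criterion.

laplace → IV; maximax → IV (agree)

Row averages: I=3.85, II=2.875, III=2.675, IV=7.075, V=7, VI=6.8, VII=5.4
Highest average = 7.075 → IV.
Row maxima: I=5.0, II=5.7, III=5.5, IV=9.9, V=9.2, VI=9.6, VII=8.3
Best best-case = 9.9 → IV.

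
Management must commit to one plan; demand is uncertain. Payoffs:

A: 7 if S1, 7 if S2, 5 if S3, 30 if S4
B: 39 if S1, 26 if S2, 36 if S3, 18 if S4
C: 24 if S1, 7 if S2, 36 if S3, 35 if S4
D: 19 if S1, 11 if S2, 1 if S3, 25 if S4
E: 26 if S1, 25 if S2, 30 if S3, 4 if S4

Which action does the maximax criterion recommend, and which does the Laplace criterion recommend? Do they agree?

maximax → B; laplace → B (agree)

Row maxima: A=30, B=39, C=36, D=25, E=30
Best best-case = 39 → B.
Row averages: A=12.25, B=29.75, C=25.5, D=14, E=21.25
Highest average = 29.75 → B.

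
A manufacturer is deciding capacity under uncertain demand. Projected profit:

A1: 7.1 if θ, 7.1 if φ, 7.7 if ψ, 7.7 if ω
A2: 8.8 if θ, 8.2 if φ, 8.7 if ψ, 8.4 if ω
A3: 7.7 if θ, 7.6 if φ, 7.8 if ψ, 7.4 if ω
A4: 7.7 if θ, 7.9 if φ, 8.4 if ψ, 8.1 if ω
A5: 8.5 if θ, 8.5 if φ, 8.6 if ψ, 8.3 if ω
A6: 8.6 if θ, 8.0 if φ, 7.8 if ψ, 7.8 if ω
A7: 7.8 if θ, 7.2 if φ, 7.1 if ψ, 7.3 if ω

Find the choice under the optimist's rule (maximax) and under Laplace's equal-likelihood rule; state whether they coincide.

Row maxima: A1=7.7, A2=8.8, A3=7.8, A4=8.4, A5=8.6, A6=8.6, A7=7.8
Best best-case = 8.8 → A2.
Row averages: A1=7.4, A2=8.525, A3=7.625, A4=8.025, A5=8.475, A6=8.05, A7=7.35
Highest average = 8.525 → A2.

maximax → A2; laplace → A2 (agree)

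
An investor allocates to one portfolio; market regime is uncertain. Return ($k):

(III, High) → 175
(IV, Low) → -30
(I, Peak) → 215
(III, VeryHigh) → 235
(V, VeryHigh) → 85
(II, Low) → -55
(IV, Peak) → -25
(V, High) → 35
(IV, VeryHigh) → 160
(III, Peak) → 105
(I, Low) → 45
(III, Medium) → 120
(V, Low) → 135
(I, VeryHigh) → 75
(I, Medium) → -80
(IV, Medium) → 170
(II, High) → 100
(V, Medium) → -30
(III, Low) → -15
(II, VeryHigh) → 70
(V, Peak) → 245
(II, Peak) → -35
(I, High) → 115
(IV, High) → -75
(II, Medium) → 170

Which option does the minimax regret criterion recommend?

III

Column bests: Low=135, Medium=170, High=175, VeryHigh=235, Peak=245.
I regrets: 90, 250, 60, 160, 30 → max 250
II regrets: 190, 0, 75, 165, 280 → max 280
III regrets: 150, 50, 0, 0, 140 → max 150
IV regrets: 165, 0, 250, 75, 270 → max 270
V regrets: 0, 200, 140, 150, 0 → max 200
Smallest max regret = 150 → III.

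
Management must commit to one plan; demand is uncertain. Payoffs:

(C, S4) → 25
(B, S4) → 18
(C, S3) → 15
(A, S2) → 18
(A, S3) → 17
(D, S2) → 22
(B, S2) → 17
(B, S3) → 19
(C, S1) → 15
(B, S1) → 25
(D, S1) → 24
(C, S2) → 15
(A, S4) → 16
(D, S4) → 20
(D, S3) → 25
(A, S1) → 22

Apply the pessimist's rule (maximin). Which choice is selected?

Row minima: A=16, B=17, C=15, D=20
Best worst-case = 20 → D.

D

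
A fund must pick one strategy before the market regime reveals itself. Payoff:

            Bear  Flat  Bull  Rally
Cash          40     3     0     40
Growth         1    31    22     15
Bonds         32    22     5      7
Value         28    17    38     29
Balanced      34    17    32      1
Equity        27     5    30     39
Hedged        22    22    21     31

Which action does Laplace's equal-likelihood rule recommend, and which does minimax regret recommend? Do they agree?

laplace → Value; minimax regret → Value (agree)

Row averages: Cash=20.75, Growth=17.25, Bonds=16.5, Value=28, Balanced=21, Equity=25.25, Hedged=24
Highest average = 28 → Value.
Column bests: Bear=40, Flat=31, Bull=38, Rally=40.
Cash regrets: 0, 28, 38, 0 → max 38
Growth regrets: 39, 0, 16, 25 → max 39
Bonds regrets: 8, 9, 33, 33 → max 33
Value regrets: 12, 14, 0, 11 → max 14
Balanced regrets: 6, 14, 6, 39 → max 39
Equity regrets: 13, 26, 8, 1 → max 26
Hedged regrets: 18, 9, 17, 9 → max 18
Smallest max regret = 14 → Value.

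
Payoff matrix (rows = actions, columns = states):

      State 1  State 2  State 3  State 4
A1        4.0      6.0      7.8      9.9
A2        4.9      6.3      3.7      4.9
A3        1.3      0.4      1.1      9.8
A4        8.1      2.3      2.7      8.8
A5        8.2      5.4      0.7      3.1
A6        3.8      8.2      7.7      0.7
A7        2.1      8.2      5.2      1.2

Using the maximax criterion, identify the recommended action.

A1

Row maxima: A1=9.9, A2=6.3, A3=9.8, A4=8.8, A5=8.2, A6=8.2, A7=8.2
Best best-case = 9.9 → A1.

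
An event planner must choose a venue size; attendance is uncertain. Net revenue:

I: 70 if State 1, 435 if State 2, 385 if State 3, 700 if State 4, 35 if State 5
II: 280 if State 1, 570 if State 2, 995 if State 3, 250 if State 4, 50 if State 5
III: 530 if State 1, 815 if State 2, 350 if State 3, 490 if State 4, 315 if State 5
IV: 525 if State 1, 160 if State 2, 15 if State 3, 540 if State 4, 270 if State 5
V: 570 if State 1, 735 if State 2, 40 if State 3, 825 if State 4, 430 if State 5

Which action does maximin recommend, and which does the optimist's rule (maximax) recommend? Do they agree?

maximin → III; maximax → II (disagree)

Row minima: I=35, II=50, III=315, IV=15, V=40
Best worst-case = 315 → III.
Row maxima: I=700, II=995, III=815, IV=540, V=825
Best best-case = 995 → II.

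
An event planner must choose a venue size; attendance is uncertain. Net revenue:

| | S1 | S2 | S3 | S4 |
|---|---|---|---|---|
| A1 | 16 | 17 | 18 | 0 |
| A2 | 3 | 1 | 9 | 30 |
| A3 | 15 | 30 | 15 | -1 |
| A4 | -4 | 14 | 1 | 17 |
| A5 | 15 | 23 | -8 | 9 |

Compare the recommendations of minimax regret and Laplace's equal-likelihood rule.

Column bests: S1=16, S2=30, S3=18, S4=30.
A1 regrets: 0, 13, 0, 30 → max 30
A2 regrets: 13, 29, 9, 0 → max 29
A3 regrets: 1, 0, 3, 31 → max 31
A4 regrets: 20, 16, 17, 13 → max 20
A5 regrets: 1, 7, 26, 21 → max 26
Smallest max regret = 20 → A4.
Row averages: A1=12.75, A2=10.75, A3=14.75, A4=7, A5=9.75
Highest average = 14.75 → A3.

minimax regret → A4; laplace → A3 (disagree)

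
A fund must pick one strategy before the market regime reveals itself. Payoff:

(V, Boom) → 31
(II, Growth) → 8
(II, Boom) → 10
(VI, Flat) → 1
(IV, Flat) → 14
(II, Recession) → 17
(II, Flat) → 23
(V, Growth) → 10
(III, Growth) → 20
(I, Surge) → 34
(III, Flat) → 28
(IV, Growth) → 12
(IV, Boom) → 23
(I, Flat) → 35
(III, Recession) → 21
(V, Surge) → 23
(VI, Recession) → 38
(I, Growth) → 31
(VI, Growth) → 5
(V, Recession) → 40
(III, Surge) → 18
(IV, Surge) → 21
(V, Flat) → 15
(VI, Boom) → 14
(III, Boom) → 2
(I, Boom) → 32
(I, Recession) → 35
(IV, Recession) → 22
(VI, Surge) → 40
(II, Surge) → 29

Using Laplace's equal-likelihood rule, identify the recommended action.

Row averages: I=33.4, II=17.4, III=17.8, IV=18.4, V=23.8, VI=19.6
Highest average = 33.4 → I.

I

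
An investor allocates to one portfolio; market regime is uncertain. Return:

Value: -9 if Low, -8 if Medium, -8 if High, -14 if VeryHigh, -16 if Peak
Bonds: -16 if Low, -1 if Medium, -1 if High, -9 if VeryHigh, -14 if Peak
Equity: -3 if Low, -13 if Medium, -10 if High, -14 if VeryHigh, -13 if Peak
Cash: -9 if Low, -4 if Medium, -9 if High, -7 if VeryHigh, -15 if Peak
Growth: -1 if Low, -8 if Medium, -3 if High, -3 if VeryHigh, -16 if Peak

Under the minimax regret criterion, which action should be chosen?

Growth

Column bests: Low=-1, Medium=-1, High=-1, VeryHigh=-3, Peak=-13.
Value regrets: 8, 7, 7, 11, 3 → max 11
Bonds regrets: 15, 0, 0, 6, 1 → max 15
Equity regrets: 2, 12, 9, 11, 0 → max 12
Cash regrets: 8, 3, 8, 4, 2 → max 8
Growth regrets: 0, 7, 2, 0, 3 → max 7
Smallest max regret = 7 → Growth.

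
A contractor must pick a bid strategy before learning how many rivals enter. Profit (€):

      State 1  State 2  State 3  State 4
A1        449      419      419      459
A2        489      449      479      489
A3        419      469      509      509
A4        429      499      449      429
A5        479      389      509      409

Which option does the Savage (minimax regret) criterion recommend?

Column bests: State 1=489, State 2=499, State 3=509, State 4=509.
A1 regrets: 40, 80, 90, 50 → max 90
A2 regrets: 0, 50, 30, 20 → max 50
A3 regrets: 70, 30, 0, 0 → max 70
A4 regrets: 60, 0, 60, 80 → max 80
A5 regrets: 10, 110, 0, 100 → max 110
Smallest max regret = 50 → A2.

A2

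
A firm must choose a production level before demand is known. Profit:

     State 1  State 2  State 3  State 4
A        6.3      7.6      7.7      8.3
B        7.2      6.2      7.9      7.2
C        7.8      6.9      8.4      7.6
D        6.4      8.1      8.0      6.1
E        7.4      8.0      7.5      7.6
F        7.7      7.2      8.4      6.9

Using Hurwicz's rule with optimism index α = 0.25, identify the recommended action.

E

A: 0.25·8.3 + 0.75·6.3 = 6.8
B: 0.25·7.9 + 0.75·6.2 = 6.625
C: 0.25·8.4 + 0.75·6.9 = 7.275
D: 0.25·8.1 + 0.75·6.1 = 6.6
E: 0.25·8.0 + 0.75·7.4 = 7.55
F: 0.25·8.4 + 0.75·6.9 = 7.275
Highest Hurwicz score = 7.55 → E.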